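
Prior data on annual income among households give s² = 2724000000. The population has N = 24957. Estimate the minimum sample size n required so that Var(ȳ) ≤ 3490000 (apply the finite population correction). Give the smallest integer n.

Without fpc, n₀ = s²/D = 2724000000/3490000 = 780.5158.
With fpc, (1 − n/N)·s²/n ≤ D requires n ≥ n₀/(1 + n₀/N) = 780.5158/(1 + 780.5158/24957) = 756.8459.
Rounding up, n = 757.

757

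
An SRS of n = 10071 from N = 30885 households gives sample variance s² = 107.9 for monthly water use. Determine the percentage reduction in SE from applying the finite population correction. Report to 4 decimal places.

17.9074

f = n/N = 10071/30885 = 0.32608062.
SE_no-fpc = √(s²/n) = 0.10350812; SE_fpc = √((1−f)s²/n) = 0.0849725.
Ratio = √(1−f) = 0.82092593. Reduction = 100·(1 − 0.82092593) = 17.9074%.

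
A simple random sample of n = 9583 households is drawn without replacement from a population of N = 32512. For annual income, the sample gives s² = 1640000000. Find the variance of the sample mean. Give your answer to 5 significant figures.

Under SRS without replacement, Var(ȳ) = (1 − f)·s²/n with f = n/N = 9583/32512 = 0.29475271.
Var(ȳ) = (1 − 0.29475271)·1640000000/9583 = 0.70524729·171136.39 = 120693.47.

120690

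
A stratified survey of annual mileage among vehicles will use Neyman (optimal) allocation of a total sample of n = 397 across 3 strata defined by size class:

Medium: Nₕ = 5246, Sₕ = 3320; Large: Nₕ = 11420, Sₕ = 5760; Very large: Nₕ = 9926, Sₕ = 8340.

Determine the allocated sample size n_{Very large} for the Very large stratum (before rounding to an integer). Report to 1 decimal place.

Neyman allocation: nₕ = n·NₕSₕ / Σⱼ NⱼSⱼ.
Σ NⱼSⱼ = 5246·3320 + 11420·5760 + 9926·8340 = 1.6597876 × 10^8.
n_{Very large} = 397·9926·8340 / (1.6597876 × 10^8) = 198.0.

198.0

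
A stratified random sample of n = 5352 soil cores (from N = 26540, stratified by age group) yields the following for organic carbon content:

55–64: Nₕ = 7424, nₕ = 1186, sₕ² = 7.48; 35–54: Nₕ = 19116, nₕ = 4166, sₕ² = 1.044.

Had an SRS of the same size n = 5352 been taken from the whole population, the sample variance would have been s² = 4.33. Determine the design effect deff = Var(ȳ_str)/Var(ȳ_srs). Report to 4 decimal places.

Var(ȳ_str) = Σ Wₕ²(1−fₕ)sₕ²/nₕ with Wₕ = Nₕ/26540:
  55–64: (7424/26540)²·(1−1186/7424)·7.48/1186 = 4.1466598 × 10^-4
  35–54: (19116/26540)²·(1−4166/19116)·1.044/4166 = 1.016758 × 10^-4
  → Var(ȳ_str) = 5.1634178 × 10^-4.
Var(ȳ_srs) = (1 − 5352/26540)·4.33/5352 = 6.4589339 × 10^-4.
deff = (5.1634178 × 10^-4) / (6.4589339 × 10^-4) = 0.7994.

0.7994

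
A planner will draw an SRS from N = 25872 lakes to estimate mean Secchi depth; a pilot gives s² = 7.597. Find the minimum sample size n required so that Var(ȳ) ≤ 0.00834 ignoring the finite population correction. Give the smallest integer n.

Without fpc, n₀ = s²/D = 7.597/0.00834 = 910.9113.
Rounding up, n = 911.

911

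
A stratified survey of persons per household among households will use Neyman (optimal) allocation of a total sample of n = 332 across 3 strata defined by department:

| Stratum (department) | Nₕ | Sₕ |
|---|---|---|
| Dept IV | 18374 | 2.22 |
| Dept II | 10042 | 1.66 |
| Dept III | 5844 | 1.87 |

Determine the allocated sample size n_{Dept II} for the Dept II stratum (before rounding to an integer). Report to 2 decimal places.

80.93

Neyman allocation: nₕ = n·NₕSₕ / Σⱼ NⱼSⱼ.
Σ NⱼSⱼ = 18374·2.22 + 10042·1.66 + 5844·1.87 = 68388.28.
n_{Dept II} = 332·10042·1.66 / 68388.28 = 80.93.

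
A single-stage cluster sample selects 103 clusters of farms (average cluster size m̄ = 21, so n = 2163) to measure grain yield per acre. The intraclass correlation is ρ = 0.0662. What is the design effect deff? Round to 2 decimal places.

deff = 1 + (21 − 1)·0.0662 = 1 + 1.324 = 2.324.

2.32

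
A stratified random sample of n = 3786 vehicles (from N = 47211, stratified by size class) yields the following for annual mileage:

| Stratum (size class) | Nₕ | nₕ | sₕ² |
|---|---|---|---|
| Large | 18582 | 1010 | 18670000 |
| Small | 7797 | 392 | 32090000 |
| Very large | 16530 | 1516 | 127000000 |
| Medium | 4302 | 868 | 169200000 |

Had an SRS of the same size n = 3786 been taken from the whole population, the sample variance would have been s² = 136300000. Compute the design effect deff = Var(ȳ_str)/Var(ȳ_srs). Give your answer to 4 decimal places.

0.4665

Var(ȳ_str) = Σ Wₕ²(1−fₕ)sₕ²/nₕ with Wₕ = Nₕ/47211:
  Large: (18582/47211)²·(1−1010/18582)·18670000/1010 = 2708.0096
  Small: (7797/47211)²·(1−392/7797)·32090000/392 = 2120.5565
  Very large: (16530/47211)²·(1−1516/16530)·127000000/1516 = 9327.9753
  Medium: (4302/47211)²·(1−868/4302)·169200000/868 = 1292.0072
  → Var(ȳ_str) = 15448.549.
Var(ȳ_srs) = (1 − 3786/47211)·136300000/3786 = 33114.017.
deff = 15448.549 / 33114.017 = 0.4665.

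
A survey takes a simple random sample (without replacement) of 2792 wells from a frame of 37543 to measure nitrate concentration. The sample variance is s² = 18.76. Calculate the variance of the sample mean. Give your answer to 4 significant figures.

0.006220

Under SRS without replacement, Var(ȳ) = (1 − f)·s²/n with f = n/N = 2792/37543 = 0.07436806.
Var(ȳ) = (1 − 0.07436806)·18.76/2792 = 0.92563194·0.0067191977 = 0.006219504.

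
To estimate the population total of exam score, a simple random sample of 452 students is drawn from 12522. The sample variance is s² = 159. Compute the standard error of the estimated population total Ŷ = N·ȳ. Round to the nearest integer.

Var(Ŷ) = N²·Var(ȳ) = N²·(1 − n/N)·s²/n.
f = 452/12522 = 0.03609647; Var(ȳ) = 0.96390353·159/452 = 0.33907226.
Var(Ŷ) = 12522² · 0.33907226 = 5.3166694 × 10^7.
SE(Ŷ) = √(5.3166694 × 10^7) = 7292.

7292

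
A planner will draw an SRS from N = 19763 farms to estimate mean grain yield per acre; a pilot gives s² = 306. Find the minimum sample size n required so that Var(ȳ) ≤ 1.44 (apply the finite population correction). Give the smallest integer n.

Without fpc, n₀ = s²/D = 306/1.44 = 212.5000.
With fpc, (1 − n/N)·s²/n ≤ D requires n ≥ n₀/(1 + n₀/N) = 212.5000/(1 + 212.5000/19763) = 210.2394.
Rounding up, n = 211.

211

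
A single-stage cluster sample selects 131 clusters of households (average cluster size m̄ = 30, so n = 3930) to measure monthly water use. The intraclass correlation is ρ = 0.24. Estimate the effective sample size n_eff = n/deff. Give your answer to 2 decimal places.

deff = 1 + (30 − 1)·0.24 = 1 + 6.96 = 7.96.
n_eff = 3930 / 7.96 = 493.72.

493.72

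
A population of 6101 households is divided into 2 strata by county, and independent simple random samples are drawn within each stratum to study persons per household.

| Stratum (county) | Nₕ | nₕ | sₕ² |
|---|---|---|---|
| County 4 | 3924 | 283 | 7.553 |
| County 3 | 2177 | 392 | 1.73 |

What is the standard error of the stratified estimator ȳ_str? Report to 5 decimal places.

0.10346

Var(ȳ_str) = Σₕ Wₕ²(1 − fₕ)sₕ²/nₕ with Wₕ = Nₕ/N, N = 6101.
County 4: Wₕ = 0.64317325; term = 0.64317325²·(1 − 0.07212029)·7.553/283 = 0.010244262.
County 3: Wₕ = 0.35682675; term = 0.35682675²·(1 − 0.18006431)·1.73/392 = 4.6073864 × 10^-4.
Sum = 0.010705001.
SE = √(0.010705001) = 0.10346.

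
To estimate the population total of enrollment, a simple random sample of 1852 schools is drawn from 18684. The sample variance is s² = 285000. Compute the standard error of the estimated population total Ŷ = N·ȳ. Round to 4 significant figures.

Var(Ŷ) = N²·Var(ȳ) = N²·(1 − n/N)·s²/n.
f = 1852/18684 = 0.09912224; Var(ȳ) = 0.90087776·285000/1852 = 138.634.
Var(Ŷ) = 18684² · 138.634 = 4.8396 × 10^10.
SE(Ŷ) = √(4.8396 × 10^10) = 220000.

220000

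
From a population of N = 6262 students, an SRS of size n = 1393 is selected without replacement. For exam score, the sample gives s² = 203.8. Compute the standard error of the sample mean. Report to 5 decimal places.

Under SRS without replacement, Var(ȳ) = (1 − f)·s²/n with f = n/N = 1393/6262 = 0.22245289.
Var(ȳ) = (1 − 0.22245289)·203.8/1393 = 0.77754711·0.14630294 = 0.11375743.
SE(ȳ) = √(0.11375743) = 0.33728.

0.33728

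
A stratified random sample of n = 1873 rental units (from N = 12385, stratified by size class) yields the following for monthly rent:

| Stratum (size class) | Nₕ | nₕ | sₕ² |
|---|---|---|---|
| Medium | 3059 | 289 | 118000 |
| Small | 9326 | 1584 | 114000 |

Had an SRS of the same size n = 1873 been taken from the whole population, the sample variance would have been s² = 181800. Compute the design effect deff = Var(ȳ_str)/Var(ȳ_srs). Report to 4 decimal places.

0.6850

Var(ȳ_str) = Σ Wₕ²(1−fₕ)sₕ²/nₕ with Wₕ = Nₕ/12385:
  Medium: (3059/12385)²·(1−289/3059)·118000/289 = 22.555444
  Small: (9326/12385)²·(1−1584/9326)·114000/1584 = 33.8771
  → Var(ȳ_str) = 56.432544.
Var(ȳ_srs) = (1 − 1873/12385)·181800/1873 = 82.384487.
deff = 56.432544 / 82.384487 = 0.6850.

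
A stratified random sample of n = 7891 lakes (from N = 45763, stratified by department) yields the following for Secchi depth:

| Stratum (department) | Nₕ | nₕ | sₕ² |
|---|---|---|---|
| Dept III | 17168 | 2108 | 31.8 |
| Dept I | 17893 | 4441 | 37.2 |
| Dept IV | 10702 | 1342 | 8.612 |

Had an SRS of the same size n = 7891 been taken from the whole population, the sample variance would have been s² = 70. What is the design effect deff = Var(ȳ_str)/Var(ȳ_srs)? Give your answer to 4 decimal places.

0.4266

Var(ȳ_str) = Σ Wₕ²(1−fₕ)sₕ²/nₕ with Wₕ = Nₕ/45763:
  Dept III: (17168/45763)²·(1−2108/17168)·31.8/2108 = 0.0018623968
  Dept I: (17893/45763)²·(1−4441/17893)·37.2/4441 = 9.6272714 × 10^-4
  Dept IV: (10702/45763)²·(1−1342/10702)·8.612/1342 = 3.0694695 × 10^-4
  → Var(ȳ_str) = 0.0031320709.
Var(ȳ_srs) = (1 − 7891/45763)·70/7891 = 0.0073412455.
deff = 0.0031320709 / 0.0073412455 = 0.4266.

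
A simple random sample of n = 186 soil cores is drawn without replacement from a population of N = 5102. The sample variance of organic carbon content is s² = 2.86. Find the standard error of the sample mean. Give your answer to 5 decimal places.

0.12172

Under SRS without replacement, Var(ȳ) = (1 − f)·s²/n with f = n/N = 186/5102 = 0.03645629.
Var(ȳ) = (1 − 0.03645629)·2.86/186 = 0.96354371·0.015376344 = 0.01481578.
SE(ȳ) = √(0.01481578) = 0.12172.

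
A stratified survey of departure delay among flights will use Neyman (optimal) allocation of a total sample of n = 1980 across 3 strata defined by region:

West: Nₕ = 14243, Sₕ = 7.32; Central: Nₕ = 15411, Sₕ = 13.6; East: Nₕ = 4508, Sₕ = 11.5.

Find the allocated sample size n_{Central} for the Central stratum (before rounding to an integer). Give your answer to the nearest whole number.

Neyman allocation: nₕ = n·NₕSₕ / Σⱼ NⱼSⱼ.
Σ NⱼSⱼ = 14243·7.32 + 15411·13.6 + 4508·11.5 = 365690.36.
n_{Central} = 1980·15411·13.6 / 365690.36 = 1135.

1135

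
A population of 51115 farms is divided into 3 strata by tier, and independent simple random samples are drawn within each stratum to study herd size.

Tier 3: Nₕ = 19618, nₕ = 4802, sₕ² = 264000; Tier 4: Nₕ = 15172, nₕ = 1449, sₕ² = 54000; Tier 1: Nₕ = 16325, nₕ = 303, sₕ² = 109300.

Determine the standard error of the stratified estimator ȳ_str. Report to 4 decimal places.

Var(ȳ_str) = Σₕ Wₕ²(1 − fₕ)sₕ²/nₕ with Wₕ = Nₕ/N, N = 51115.
Tier 3: Wₕ = 0.38380123; term = 0.38380123²·(1 − 0.24477521)·264000/4802 = 6.116046.
Tier 4: Wₕ = 0.29682089; term = 0.29682089²·(1 − 0.09550488)·54000/1449 = 2.9697544.
Tier 1: Wₕ = 0.31937787; term = 0.31937787²·(1 − 0.01856049)·109300/303 = 36.111932.
Sum = 45.197732.
SE = √(45.197732) = 6.7229.

6.7229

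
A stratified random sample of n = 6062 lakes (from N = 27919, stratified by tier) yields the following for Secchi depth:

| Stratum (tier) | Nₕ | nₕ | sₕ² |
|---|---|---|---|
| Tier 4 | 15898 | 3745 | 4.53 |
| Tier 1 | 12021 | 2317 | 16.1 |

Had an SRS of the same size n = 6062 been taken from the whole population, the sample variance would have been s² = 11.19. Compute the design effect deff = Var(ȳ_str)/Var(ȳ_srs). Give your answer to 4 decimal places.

0.9271

Var(ȳ_str) = Σ Wₕ²(1−fₕ)sₕ²/nₕ with Wₕ = Nₕ/27919:
  Tier 4: (15898/27919)²·(1−3745/15898)·4.53/3745 = 2.9982832 × 10^-4
  Tier 1: (12021/27919)²·(1−2317/12021)·16.1/2317 = 0.0010398998
  → Var(ȳ_str) = 0.0013397281.
Var(ȳ_srs) = (1 − 6062/27919)·11.19/6062 = 0.0014451231.
deff = 0.0013397281 / 0.0014451231 = 0.9271.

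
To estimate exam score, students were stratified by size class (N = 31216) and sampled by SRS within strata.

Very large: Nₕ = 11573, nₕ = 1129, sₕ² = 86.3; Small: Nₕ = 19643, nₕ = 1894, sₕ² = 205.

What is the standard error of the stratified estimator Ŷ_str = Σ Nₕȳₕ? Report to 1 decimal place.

6853.8

Var(Ŷ_str) = Σₕ Nₕ²(1 − fₕ)sₕ²/nₕ.
Very large: 11573²·(1 − 1129/11573)·86.3/1129 = 9.2391 × 10^6.
Small: 19643²·(1 − 1894/19643)·205/1894 = 3.7735976 × 10^7.
Sum = 4.6975076 × 10^7.
SE = √(4.6975076 × 10^7) = 6853.8.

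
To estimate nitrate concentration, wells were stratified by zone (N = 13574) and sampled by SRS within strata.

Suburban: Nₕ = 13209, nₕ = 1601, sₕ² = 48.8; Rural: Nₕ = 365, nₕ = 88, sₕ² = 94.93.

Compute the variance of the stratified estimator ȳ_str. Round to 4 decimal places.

0.0260

Var(ȳ_str) = Σₕ Wₕ²(1 − fₕ)sₕ²/nₕ with Wₕ = Nₕ/N, N = 13574.
Suburban: Wₕ = 0.97311036; term = 0.97311036²·(1 − 0.12120524)·48.8/1601 = 0.025365308.
Rural: Wₕ = 0.02688964; term = 0.02688964²·(1 − 0.24109589)·94.93/88 = 5.9194009 × 10^-4.
Sum = 0.025957248.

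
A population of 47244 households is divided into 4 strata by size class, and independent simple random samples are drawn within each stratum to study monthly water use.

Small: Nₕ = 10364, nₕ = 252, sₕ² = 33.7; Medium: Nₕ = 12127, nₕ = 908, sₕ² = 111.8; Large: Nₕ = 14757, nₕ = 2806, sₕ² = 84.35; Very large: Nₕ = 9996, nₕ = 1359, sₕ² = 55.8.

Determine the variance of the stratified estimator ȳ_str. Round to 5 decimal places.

Var(ȳ_str) = Σₕ Wₕ²(1 − fₕ)sₕ²/nₕ with Wₕ = Nₕ/N, N = 47244.
Small: Wₕ = 0.21937177; term = 0.21937177²·(1 − 0.02431494)·33.7/252 = 0.0062791449.
Medium: Wₕ = 0.25668868; term = 0.25668868²·(1 − 0.07487425)·111.8/908 = 0.0075053363.
Large: Wₕ = 0.31235712; term = 0.31235712²·(1 − 0.19014705)·84.35/2806 = 0.0023752341.
Very large: Wₕ = 0.21158242; term = 0.21158242²·(1 − 0.13595438)·55.8/1359 = 0.0015882197.
Sum = 0.017747935.

0.01775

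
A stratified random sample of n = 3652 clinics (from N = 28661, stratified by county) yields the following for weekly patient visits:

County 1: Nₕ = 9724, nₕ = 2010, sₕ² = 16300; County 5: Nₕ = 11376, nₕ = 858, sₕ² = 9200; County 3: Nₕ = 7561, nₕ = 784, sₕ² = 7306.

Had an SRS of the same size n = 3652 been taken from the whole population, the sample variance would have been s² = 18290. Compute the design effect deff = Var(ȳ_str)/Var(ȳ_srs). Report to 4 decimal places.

Var(ȳ_str) = Σ Wₕ²(1−fₕ)sₕ²/nₕ with Wₕ = Nₕ/28661:
  County 1: (9724/28661)²·(1−2010/9724)·16300/2010 = 0.74051431
  County 5: (11376/28661)²·(1−858/11376)·9200/858 = 1.5618546
  County 3: (7561/28661)²·(1−784/7561)·7306/784 = 0.58129642
  → Var(ȳ_str) = 2.8836653.
Var(ȳ_srs) = (1 − 3652/28661)·18290/3652 = 4.3700653.
deff = 2.8836653 / 4.3700653 = 0.6599.

0.6599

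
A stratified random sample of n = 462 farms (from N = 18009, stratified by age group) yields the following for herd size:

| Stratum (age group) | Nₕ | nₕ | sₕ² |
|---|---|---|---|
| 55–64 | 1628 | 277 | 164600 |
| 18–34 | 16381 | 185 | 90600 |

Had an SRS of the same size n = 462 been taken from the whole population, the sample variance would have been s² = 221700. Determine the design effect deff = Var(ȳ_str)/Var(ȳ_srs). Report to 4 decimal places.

Var(ȳ_str) = Σ Wₕ²(1−fₕ)sₕ²/nₕ with Wₕ = Nₕ/18009:
  55–64: (1628/18009)²·(1−277/1628)·164600/277 = 4.0297733
  18–34: (16381/18009)²·(1−185/16381)·90600/185 = 400.61338
  → Var(ȳ_str) = 404.64315.
Var(ȳ_srs) = (1 − 462/18009)·221700/462 = 467.55962.
deff = 404.64315 / 467.55962 = 0.8654.

0.8654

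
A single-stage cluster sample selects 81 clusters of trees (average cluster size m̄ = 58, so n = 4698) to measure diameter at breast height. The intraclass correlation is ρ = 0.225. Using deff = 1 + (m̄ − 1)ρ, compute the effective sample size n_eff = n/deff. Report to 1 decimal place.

339.8

deff = 1 + (58 − 1)·0.225 = 1 + 12.825 = 13.825.
n_eff = 4698 / 13.825 = 339.8.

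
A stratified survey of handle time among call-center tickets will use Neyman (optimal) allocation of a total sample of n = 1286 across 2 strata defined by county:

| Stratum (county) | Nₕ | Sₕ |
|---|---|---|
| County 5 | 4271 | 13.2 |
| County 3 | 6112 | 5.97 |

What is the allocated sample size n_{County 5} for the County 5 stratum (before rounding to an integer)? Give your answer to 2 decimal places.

780.71

Neyman allocation: nₕ = n·NₕSₕ / Σⱼ NⱼSⱼ.
Σ NⱼSⱼ = 4271·13.2 + 6112·5.97 = 92865.84.
n_{County 5} = 1286·4271·13.2 / 92865.84 = 780.71.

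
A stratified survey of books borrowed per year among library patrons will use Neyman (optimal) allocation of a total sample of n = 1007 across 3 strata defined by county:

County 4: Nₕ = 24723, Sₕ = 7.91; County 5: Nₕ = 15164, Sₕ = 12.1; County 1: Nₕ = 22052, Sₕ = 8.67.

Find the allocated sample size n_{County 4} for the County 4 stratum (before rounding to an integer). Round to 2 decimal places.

345.35

Neyman allocation: nₕ = n·NₕSₕ / Σⱼ NⱼSⱼ.
Σ NⱼSⱼ = 24723·7.91 + 15164·12.1 + 22052·8.67 = 570234.17.
n_{County 4} = 1007·24723·7.91 / 570234.17 = 345.35.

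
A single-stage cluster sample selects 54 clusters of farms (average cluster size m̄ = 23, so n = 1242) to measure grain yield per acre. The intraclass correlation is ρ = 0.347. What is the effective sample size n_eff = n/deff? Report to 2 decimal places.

deff = 1 + (23 − 1)·0.347 = 1 + 7.634 = 8.634.
n_eff = 1242 / 8.634 = 143.85.

143.85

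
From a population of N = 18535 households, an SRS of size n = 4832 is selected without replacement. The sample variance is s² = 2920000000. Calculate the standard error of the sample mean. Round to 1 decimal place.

668.4

Under SRS without replacement, Var(ȳ) = (1 − f)·s²/n with f = n/N = 4832/18535 = 0.26069598.
Var(ȳ) = (1 − 0.26069598)·2920000000/4832 = 0.73930402·604304.64 = 446764.85.
SE(ȳ) = √(446764.85) = 668.4.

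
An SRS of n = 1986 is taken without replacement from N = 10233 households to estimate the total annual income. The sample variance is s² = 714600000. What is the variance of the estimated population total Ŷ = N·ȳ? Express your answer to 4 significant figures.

3.037 × 10^13

Var(Ŷ) = N²·Var(ȳ) = N²·(1 − n/N)·s²/n.
f = 1986/10233 = 0.19407798; Var(ȳ) = 0.80592202·714600000/1986 = 289985.84.
Var(Ŷ) = 10233² · 289985.84 = 3.0365661 × 10^13.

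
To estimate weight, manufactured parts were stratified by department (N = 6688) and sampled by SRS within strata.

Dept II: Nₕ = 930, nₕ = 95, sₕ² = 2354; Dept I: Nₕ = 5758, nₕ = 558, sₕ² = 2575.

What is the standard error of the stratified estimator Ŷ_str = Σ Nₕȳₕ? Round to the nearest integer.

12546

Var(Ŷ_str) = Σₕ Nₕ²(1 − fₕ)sₕ²/nₕ.
Dept II: 930²·(1 − 95/930)·2354/95 = 1.9242092 × 10^7.
Dept I: 5758²·(1 − 558/5758)·2575/558 = 1.3817136 × 10^8.
Sum = 1.5741345 × 10^8.
SE = √(1.5741345 × 10^8) = 12546.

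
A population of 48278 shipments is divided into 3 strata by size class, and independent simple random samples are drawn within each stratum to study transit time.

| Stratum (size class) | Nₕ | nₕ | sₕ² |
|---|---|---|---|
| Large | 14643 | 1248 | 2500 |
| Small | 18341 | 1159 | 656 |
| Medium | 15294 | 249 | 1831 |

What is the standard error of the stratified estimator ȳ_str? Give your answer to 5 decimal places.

0.98542

Var(ȳ_str) = Σₕ Wₕ²(1 − fₕ)sₕ²/nₕ with Wₕ = Nₕ/N, N = 48278.
Large: Wₕ = 0.30330585; term = 0.30330585²·(1 − 0.08522844)·2500/1248 = 0.16857752.
Small: Wₕ = 0.37990389; term = 0.37990389²·(1 − 0.06319176)·656/1159 = 0.076527687.
Medium: Wₕ = 0.31679026; term = 0.31679026²·(1 − 0.01628089)·1831/249 = 0.72594503.
Sum = 0.97105024.
SE = √(0.97105024) = 0.98542.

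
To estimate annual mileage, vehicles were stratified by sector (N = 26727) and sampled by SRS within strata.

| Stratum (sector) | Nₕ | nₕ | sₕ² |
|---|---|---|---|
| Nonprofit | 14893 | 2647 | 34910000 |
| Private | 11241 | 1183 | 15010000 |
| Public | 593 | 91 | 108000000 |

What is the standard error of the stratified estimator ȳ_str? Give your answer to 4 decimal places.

Var(ȳ_str) = Σₕ Wₕ²(1 − fₕ)sₕ²/nₕ with Wₕ = Nₕ/N, N = 26727.
Nonprofit: Wₕ = 0.55722677; term = 0.55722677²·(1 − 0.17773451)·34910000/2647 = 3367.2234.
Private: Wₕ = 0.42058592; term = 0.42058592²·(1 − 0.10523975)·15010000/1183 = 2008.2238.
Public: Wₕ = 0.02218730; term = 0.02218730²·(1 − 0.15345700)·108000000/91 = 494.58432.
Sum = 5870.0315.
SE = √(5870.0315) = 76.6161.

76.6161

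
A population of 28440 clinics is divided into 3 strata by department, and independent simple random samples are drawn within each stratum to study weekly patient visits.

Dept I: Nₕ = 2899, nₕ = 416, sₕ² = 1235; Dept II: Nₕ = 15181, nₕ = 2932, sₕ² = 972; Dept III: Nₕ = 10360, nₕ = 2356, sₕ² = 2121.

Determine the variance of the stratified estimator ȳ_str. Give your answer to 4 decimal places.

0.1949

Var(ȳ_str) = Σₕ Wₕ²(1 − fₕ)sₕ²/nₕ with Wₕ = Nₕ/N, N = 28440.
Dept I: Wₕ = 0.10193390; term = 0.10193390²·(1 − 0.14349776)·1235/416 = 0.026420399.
Dept II: Wₕ = 0.53379044; term = 0.53379044²·(1 − 0.19313616)·972/2932 = 0.076215645.
Dept III: Wₕ = 0.36427567; term = 0.36427567²·(1 − 0.22741313)·2121/2356 = 0.092293908.
Sum = 0.19492995.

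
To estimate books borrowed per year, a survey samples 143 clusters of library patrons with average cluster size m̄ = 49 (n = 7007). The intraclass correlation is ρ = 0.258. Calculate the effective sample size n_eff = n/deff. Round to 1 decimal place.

deff = 1 + (49 − 1)·0.258 = 1 + 12.384 = 13.384.
n_eff = 7007 / 13.384 = 523.5.

523.5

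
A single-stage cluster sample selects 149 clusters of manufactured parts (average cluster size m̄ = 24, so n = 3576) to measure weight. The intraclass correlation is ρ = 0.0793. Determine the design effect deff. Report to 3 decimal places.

2.824

deff = 1 + (24 − 1)·0.0793 = 1 + 1.8239 = 2.8239.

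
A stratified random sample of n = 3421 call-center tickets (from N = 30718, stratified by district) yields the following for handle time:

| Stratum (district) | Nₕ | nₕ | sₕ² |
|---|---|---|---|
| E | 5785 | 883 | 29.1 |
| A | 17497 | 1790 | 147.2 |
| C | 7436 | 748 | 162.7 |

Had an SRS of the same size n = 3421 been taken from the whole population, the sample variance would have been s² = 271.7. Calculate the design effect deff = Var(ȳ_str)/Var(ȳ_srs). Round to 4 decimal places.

Var(ȳ_str) = Σ Wₕ²(1−fₕ)sₕ²/nₕ with Wₕ = Nₕ/30718:
  E: (5785/30718)²·(1−883/5785)·29.1/883 = 9.904284 × 10^-4
  A: (17497/30718)²·(1−1790/17497)·147.2/1790 = 0.023951115
  C: (7436/30718)²·(1−748/7436)·162.7/748 = 0.011463988
  → Var(ȳ_str) = 0.036405531.
Var(ȳ_srs) = (1 − 3421/30718)·271.7/3421 = 0.070576245.
deff = 0.036405531 / 0.070576245 = 0.5158.

0.5158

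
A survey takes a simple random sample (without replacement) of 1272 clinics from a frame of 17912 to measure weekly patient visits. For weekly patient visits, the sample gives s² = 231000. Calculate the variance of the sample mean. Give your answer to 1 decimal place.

Under SRS without replacement, Var(ȳ) = (1 − f)·s²/n with f = n/N = 1272/17912 = 0.07101385.
Var(ȳ) = (1 − 0.07101385)·231000/1272 = 0.92898615·181.60377 = 168.70739.

168.7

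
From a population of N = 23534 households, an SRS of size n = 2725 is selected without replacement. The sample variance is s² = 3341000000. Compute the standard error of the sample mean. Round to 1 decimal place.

1041.2

Under SRS without replacement, Var(ȳ) = (1 − f)·s²/n with f = n/N = 2725/23534 = 0.11578992.
Var(ȳ) = (1 − 0.11578992)·3341000000/2725 = 0.88421008·1.226055 × 10^6 = 1.0840902 × 10^6.
SE(ȳ) = √(1.0840902 × 10^6) = 1041.2.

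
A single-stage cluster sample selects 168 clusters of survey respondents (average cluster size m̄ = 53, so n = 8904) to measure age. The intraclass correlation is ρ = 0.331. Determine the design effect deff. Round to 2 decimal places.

18.21

deff = 1 + (53 − 1)·0.331 = 1 + 17.212 = 18.212.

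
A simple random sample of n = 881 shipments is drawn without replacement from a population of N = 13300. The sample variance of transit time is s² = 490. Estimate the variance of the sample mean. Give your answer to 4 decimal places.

Under SRS without replacement, Var(ȳ) = (1 − f)·s²/n with f = n/N = 881/13300 = 0.06624060.
Var(ȳ) = (1 − 0.06624060)·490/881 = 0.93375940·0.55618615 = 0.51934405.

0.5193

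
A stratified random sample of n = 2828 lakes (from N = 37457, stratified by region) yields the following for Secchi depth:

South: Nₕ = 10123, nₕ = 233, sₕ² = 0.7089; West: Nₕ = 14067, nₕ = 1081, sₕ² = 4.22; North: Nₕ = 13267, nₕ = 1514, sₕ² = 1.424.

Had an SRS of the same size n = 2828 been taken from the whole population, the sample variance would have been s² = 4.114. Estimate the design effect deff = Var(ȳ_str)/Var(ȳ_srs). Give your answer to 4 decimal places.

Var(ȳ_str) = Σ Wₕ²(1−fₕ)sₕ²/nₕ with Wₕ = Nₕ/37457:
  South: (10123/37457)²·(1−233/10123)·0.7089/233 = 2.1710439 × 10^-4
  West: (14067/37457)²·(1−1081/14067)·4.22/1081 = 5.0827373 × 10^-4
  North: (13267/37457)²·(1−1514/13267)·1.424/1514 = 1.0452967 × 10^-4
  → Var(ȳ_str) = 8.2990779 × 10^-4.
Var(ȳ_srs) = (1 − 2828/37457)·4.114/2828 = 0.0013449057.
deff = (8.2990779 × 10^-4) / 0.0013449057 = 0.6171.

0.6171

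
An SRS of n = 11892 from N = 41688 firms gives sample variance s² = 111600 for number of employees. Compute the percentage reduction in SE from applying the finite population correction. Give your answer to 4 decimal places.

f = n/N = 11892/41688 = 0.28526195.
SE_no-fpc = √(s²/n) = 3.0634066; SE_fpc = √((1−f)s²/n) = 2.5898708.
Ratio = √(1−f) = 0.84542182. Reduction = 100·(1 − 0.84542182) = 15.4578%.

15.4578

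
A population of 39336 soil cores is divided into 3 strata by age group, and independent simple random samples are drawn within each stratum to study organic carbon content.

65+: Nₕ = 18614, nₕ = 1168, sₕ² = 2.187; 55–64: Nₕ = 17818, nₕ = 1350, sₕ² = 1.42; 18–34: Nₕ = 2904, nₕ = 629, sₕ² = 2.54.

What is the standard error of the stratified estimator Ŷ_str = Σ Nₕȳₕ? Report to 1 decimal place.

971.3

Var(Ŷ_str) = Σₕ Nₕ²(1 − fₕ)sₕ²/nₕ.
65+: 18614²·(1 − 1168/18614)·2.187/1168 = 608053.12.
55–64: 17818²·(1 − 1350/17818)·1.42/1350 = 308641.55.
18–34: 2904²·(1 − 629/2904)·2.54/629 = 26678.48.
Sum = 943373.15.
SE = √(943373.15) = 971.3.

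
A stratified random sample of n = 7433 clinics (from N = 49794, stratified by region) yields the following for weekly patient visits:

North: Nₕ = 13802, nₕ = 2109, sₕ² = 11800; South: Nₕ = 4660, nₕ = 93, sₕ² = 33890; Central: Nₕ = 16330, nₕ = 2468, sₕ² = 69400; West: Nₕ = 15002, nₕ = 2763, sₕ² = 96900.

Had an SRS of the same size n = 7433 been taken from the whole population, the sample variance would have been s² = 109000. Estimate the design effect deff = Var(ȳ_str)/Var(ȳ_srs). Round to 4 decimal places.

Var(ȳ_str) = Σ Wₕ²(1−fₕ)sₕ²/nₕ with Wₕ = Nₕ/49794:
  North: (13802/49794)²·(1−2109/13802)·11800/2109 = 0.36418275
  South: (4660/49794)²·(1−93/4660)·33890/93 = 3.1278903
  Central: (16330/49794)²·(1−2468/16330)·69400/2468 = 2.5672748
  West: (15002/49794)²·(1−2763/15002)·96900/2763 = 2.5970718
  → Var(ȳ_str) = 8.6564197.
Var(ȳ_srs) = (1 − 7433/49794)·109000/7433 = 12.475316.
deff = 8.6564197 / 12.475316 = 0.6939.

0.6939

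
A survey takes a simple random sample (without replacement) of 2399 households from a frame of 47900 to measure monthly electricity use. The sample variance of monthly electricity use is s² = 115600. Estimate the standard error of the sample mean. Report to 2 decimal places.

Under SRS without replacement, Var(ȳ) = (1 − f)·s²/n with f = n/N = 2399/47900 = 0.05008351.
Var(ȳ) = (1 − 0.05008351)·115600/2399 = 0.94991649·48.186744 = 45.773383.
SE(ȳ) = √(45.773383) = 6.77.

6.77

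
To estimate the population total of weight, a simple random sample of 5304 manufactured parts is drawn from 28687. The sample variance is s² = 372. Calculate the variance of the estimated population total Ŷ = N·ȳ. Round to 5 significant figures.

4.7046 × 10^7

Var(Ŷ) = N²·Var(ȳ) = N²·(1 − n/N)·s²/n.
f = 5304/28687 = 0.18489211; Var(ȳ) = 0.81510789·372/5304 = 0.0571682.
Var(Ŷ) = 28687² · 0.0571682 = 4.7046225 × 10^7.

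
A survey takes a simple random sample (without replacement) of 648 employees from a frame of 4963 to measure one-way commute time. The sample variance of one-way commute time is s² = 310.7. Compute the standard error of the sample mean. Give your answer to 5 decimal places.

0.64566

Under SRS without replacement, Var(ȳ) = (1 − f)·s²/n with f = n/N = 648/4963 = 0.13056619.
Var(ȳ) = (1 − 0.13056619)·310.7/648 = 0.86943381·0.47947531 = 0.41687204.
SE(ȳ) = √(0.41687204) = 0.64566.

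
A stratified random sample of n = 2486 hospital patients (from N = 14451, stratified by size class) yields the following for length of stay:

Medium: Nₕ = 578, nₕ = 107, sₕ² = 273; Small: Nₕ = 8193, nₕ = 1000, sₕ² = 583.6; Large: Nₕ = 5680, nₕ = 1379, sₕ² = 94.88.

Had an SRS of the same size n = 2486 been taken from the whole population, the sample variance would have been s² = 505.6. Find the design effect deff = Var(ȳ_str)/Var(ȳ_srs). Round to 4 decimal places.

1.0456

Var(ȳ_str) = Σ Wₕ²(1−fₕ)sₕ²/nₕ with Wₕ = Nₕ/14451:
  Medium: (578/14451)²·(1−107/578)·273/107 = 0.0033260733
  Small: (8193/14451)²·(1−1000/8193)·583.6/1000 = 0.164692
  Large: (5680/14451)²·(1−1379/5680)·94.88/1379 = 0.0080488232
  → Var(ȳ_str) = 0.1760669.
Var(ȳ_srs) = (1 − 2486/14451)·505.6/2486 = 0.16839172.
deff = 0.1760669 / 0.16839172 = 1.0456.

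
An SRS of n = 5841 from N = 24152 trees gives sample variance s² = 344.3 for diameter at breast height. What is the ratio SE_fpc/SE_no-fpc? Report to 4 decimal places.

0.8707

f = n/N = 5841/24152 = 0.24184333.
SE_no-fpc = √(s²/n) = 0.24278671; SE_fpc = √((1−f)s²/n) = 0.21139971.
Ratio = √(1−f) = 0.87072193.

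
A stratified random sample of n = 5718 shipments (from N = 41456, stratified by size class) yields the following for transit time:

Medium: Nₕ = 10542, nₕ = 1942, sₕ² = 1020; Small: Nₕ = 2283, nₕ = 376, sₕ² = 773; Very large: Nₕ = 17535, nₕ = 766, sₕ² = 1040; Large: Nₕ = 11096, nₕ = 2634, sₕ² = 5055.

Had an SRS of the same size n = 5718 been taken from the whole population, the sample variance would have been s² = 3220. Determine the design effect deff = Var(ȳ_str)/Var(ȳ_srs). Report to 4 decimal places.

Var(ȳ_str) = Σ Wₕ²(1−fₕ)sₕ²/nₕ with Wₕ = Nₕ/41456:
  Medium: (10542/41456)²·(1−1942/10542)·1020/1942 = 0.027707518
  Small: (2283/41456)²·(1−376/2283)·773/376 = 0.0052080298
  Very large: (17535/41456)²·(1−766/17535)·1040/766 = 0.23229653
  Large: (11096/41456)²·(1−2634/11096)·5055/2634 = 0.10485039
  → Var(ȳ_str) = 0.37006247.
Var(ȳ_srs) = (1 − 5718/41456)·3220/5718 = 0.48546125.
deff = 0.37006247 / 0.48546125 = 0.7623.

0.7623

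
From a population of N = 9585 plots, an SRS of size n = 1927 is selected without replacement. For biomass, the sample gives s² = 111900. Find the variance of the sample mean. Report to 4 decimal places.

46.3950

Under SRS without replacement, Var(ȳ) = (1 − f)·s²/n with f = n/N = 1927/9585 = 0.20104330.
Var(ȳ) = (1 − 0.20104330)·111900/1927 = 0.79895670·58.069538 = 46.395047.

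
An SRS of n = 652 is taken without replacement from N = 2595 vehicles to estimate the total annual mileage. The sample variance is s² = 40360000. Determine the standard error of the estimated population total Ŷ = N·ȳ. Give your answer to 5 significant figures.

Var(Ŷ) = N²·Var(ȳ) = N²·(1 − n/N)·s²/n.
f = 652/2595 = 0.25125241; Var(ȳ) = 0.74874759·40360000/652 = 46348.854.
Var(Ŷ) = 2595² · 46348.854 = 3.1211434 × 10^11.
SE(Ŷ) = √(3.1211434 × 10^11) = 558670.

558670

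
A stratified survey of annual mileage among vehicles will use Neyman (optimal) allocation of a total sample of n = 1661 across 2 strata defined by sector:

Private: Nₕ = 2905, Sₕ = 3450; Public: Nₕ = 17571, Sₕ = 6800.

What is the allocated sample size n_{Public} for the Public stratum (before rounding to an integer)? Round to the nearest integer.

1532

Neyman allocation: nₕ = n·NₕSₕ / Σⱼ NⱼSⱼ.
Σ NⱼSⱼ = 2905·3450 + 17571·6800 = 1.2950505 × 10^8.
n_{Public} = 1661·17571·6800 / (1.2950505 × 10^8) = 1532.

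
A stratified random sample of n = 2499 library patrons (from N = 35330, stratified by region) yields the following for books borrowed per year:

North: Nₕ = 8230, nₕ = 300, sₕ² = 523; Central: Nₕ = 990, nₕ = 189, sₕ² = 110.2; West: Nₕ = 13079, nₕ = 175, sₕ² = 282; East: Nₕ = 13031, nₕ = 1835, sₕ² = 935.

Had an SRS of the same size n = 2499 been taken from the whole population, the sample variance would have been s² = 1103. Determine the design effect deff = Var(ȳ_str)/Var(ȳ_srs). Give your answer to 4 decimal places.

0.8996

Var(ȳ_str) = Σ Wₕ²(1−fₕ)sₕ²/nₕ with Wₕ = Nₕ/35330:
  North: (8230/35330)²·(1−300/8230)·523/300 = 0.091151996
  Central: (990/35330)²·(1−189/990)·110.2/189 = 3.7042495 × 10^-4
  West: (13079/35330)²·(1−175/13079)·282/175 = 0.21788267
  East: (13031/35330)²·(1−1835/13031)·935/1835 = 0.059556464
  → Var(ȳ_str) = 0.36896155.
Var(ȳ_srs) = (1 − 2499/35330)·1103/2499 = 0.41015662.
deff = 0.36896155 / 0.41015662 = 0.8996.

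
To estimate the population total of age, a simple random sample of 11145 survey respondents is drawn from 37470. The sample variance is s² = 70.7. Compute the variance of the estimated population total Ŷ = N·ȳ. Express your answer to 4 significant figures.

Var(Ŷ) = N²·Var(ȳ) = N²·(1 − n/N)·s²/n.
f = 11145/37470 = 0.29743795; Var(ȳ) = 0.70256205·70.7/11145 = 0.0044568091.
Var(Ŷ) = 37470² · 0.0044568091 = 6.257364 × 10^6.

6.257 × 10^6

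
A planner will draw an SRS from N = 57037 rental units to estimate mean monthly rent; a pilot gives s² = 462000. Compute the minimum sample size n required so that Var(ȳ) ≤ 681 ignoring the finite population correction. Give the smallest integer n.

Without fpc, n₀ = s²/D = 462000/681 = 678.4141.
Rounding up, n = 679.

679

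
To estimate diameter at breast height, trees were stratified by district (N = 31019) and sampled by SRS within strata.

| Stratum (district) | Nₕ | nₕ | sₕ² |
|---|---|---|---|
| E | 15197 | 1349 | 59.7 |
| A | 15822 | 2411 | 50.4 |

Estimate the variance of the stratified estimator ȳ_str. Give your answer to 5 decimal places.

Var(ȳ_str) = Σₕ Wₕ²(1 − fₕ)sₕ²/nₕ with Wₕ = Nₕ/N, N = 31019.
E: Wₕ = 0.48992553; term = 0.48992553²·(1 − 0.08876752)·59.7/1349 = 0.009679473.
A: Wₕ = 0.51007447; term = 0.51007447²·(1 − 0.15238276)·50.4/2411 = 0.0046099932.
Sum = 0.014289466.

0.01429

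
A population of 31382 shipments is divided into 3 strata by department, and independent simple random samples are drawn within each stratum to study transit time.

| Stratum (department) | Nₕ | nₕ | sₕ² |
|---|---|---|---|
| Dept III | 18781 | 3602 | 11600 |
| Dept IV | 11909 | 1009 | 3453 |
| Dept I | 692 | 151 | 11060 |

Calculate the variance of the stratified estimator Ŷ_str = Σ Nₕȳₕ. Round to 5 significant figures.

1.3897 × 10^9

Var(Ŷ_str) = Σₕ Nₕ²(1 − fₕ)sₕ²/nₕ.
Dept III: 18781²·(1 − 3602/18781)·11600/3602 = 9.1807076 × 10^8.
Dept IV: 11909²·(1 − 1009/11909)·3453/1009 = 4.4422931 × 10^8.
Dept I: 692²·(1 − 151/692)·11060/151 = 2.742089 × 10^7.
Sum = 1.389721 × 10^9.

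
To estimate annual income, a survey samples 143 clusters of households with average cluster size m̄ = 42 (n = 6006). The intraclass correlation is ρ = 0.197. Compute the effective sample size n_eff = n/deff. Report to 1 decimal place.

deff = 1 + (42 − 1)·0.197 = 1 + 8.077 = 9.077.
n_eff = 6006 / 9.077 = 661.7.

661.7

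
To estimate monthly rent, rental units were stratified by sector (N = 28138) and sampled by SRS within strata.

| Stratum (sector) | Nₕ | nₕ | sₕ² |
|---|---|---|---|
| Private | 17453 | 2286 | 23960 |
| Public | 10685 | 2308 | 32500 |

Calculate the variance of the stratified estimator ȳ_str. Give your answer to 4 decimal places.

Var(ȳ_str) = Σₕ Wₕ²(1 − fₕ)sₕ²/nₕ with Wₕ = Nₕ/N, N = 28138.
Private: Wₕ = 0.62026441; term = 0.62026441²·(1 − 0.13098035)·23960/2286 = 3.5042406.
Public: Wₕ = 0.37973559; term = 0.37973559²·(1 − 0.21600374)·32500/2308 = 1.5919307.
Sum = 5.0961713.

5.0962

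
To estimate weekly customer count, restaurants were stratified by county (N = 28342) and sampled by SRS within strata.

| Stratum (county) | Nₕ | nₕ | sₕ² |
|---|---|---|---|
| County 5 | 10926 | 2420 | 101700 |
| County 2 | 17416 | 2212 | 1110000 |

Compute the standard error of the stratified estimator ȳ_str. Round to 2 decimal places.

13.05

Var(ȳ_str) = Σₕ Wₕ²(1 − fₕ)sₕ²/nₕ with Wₕ = Nₕ/N, N = 28342.
County 5: Wₕ = 0.38550561; term = 0.38550561²·(1 − 0.22149002)·101700/2420 = 4.8621816.
County 2: Wₕ = 0.61449439; term = 0.61449439²·(1 − 0.12700965)·1110000/2212 = 165.41814.
Sum = 170.28032.
SE = √(170.28032) = 13.05.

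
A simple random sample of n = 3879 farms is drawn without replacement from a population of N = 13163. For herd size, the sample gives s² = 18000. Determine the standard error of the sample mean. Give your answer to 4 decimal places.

1.8091

Under SRS without replacement, Var(ȳ) = (1 − f)·s²/n with f = n/N = 3879/13163 = 0.29468966.
Var(ȳ) = (1 − 0.29468966)·18000/3879 = 0.70531034·4.6403712 = 3.2729018.
SE(ȳ) = √(3.2729018) = 1.8091.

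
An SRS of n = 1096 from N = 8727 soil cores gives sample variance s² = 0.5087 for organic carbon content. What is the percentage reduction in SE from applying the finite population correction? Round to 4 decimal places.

6.4900

f = n/N = 1096/8727 = 0.12558726.
SE_no-fpc = √(s²/n) = 0.021543963; SE_fpc = √((1−f)s²/n) = 0.020145768.
Ratio = √(1−f) = 0.93510039. Reduction = 100·(1 − 0.93510039) = 6.4900%.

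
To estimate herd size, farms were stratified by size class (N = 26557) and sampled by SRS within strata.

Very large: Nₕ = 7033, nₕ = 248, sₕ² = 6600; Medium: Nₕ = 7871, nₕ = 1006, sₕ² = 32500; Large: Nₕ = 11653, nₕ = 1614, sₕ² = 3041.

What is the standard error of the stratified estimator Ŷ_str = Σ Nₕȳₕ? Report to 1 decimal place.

56885.8

Var(Ŷ_str) = Σₕ Nₕ²(1 − fₕ)sₕ²/nₕ.
Very large: 7033²·(1 − 248/7033)·6600/248 = 1.2699386 × 10^9.
Medium: 7871²·(1 − 1006/7871)·32500/1006 = 1.7456446 × 10^9.
Large: 11653²·(1 − 1614/11653)·3041/1614 = 2.2041497 × 10^8.
Sum = 3.2359982 × 10^9.
SE = √(3.2359982 × 10^9) = 56885.8.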